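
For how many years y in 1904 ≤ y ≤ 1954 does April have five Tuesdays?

April has 30 days; it has five Tuesdays when Tuesday falls among the first (month-length − 28) days — i.e. when April 1 is one of Tuesday/Monday.
April 1 by year: 1904:Fri 1905:Sat 1906:Sun 1907:Mon✓ 1908:Wed 1909:Thu 1910:Fri 1911:Sat 1912:Mon✓ 1913:Tue✓ 1914:Wed 1915:Thu 1916:Sat 1917:Sun 1918:Mon✓ …(21 more)… 1940:Mon✓ 1941:Tue✓ 1942:Wed 1943:Thu 1944:Sat 1945:Sun 1946:Mon✓ 1947:Tue✓ 1948:Thu 1949:Fri 1950:Sat 1951:Sun 1952:Tue✓ 1953:Wed 1954:Thu
Years with five Tuesdays: 1907, 1912, 1913, 1918, 1919, 1924, 1929, 1930, 1935, 1940, 1941, 1946, 1947, 1952 → 14.

14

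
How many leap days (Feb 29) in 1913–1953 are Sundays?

Leap years in 1913–1953: 10 of them.
Feb 29 weekday advances by 5 (mod 7) from one leap year to the next four years later (or differs when a century non-leap intervenes).
Leap-day weekdays: 1916:Tue 1920:Sun✓ 1924:Fri 1928:Wed 1932:Mon 1936:Sat 1940:Thu 1944:Tue 1948:Sun✓ 1952:Fri
Sunday: 1920, 1948 → 2.

2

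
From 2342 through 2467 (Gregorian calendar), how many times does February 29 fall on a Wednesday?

4

Leap years in 2342–2467: 31 of them.
Feb 29 weekday advances by 5 (mod 7) from one leap year to the next four years later (or differs when a century non-leap intervenes).
Leap-day weekdays: 2344:Tue 2348:Sun 2352:Fri 2356:Wed✓ 2360:Mon 2364:Sat 2368:Thu 2372:Tue 2376:Sun 2380:Fri 2384:Wed✓ 2388:Mon 2392:Sat …(5 more)… 2416:Mon 2420:Sat 2424:Thu 2428:Tue 2432:Sun 2436:Fri 2440:Wed✓ 2444:Mon 2448:Sat 2452:Thu 2456:Tue 2460:Sun 2464:Fri
Wednesday: 2356, 2384, 2412, 2440 → 4.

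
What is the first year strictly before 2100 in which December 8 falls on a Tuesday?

2099

From one year to the next, a fixed date's weekday advances by 1, or by 2 when a Feb 29 lies between the two dates.
2100: December 8 is Wednesday.
2099: Tuesday (−1)
December 8 falls on a Tuesday in 2099.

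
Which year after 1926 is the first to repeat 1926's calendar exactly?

1937

Two years share a calendar iff Jan 1 falls on the same weekday and both are leap or both are common. 1926: Jan 1 is Friday, common year.
1927: Jan 1 Saturday, common
1928: Jan 1 Sunday, leap
1929: Jan 1 Tuesday, common
1930: Jan 1 Wednesday, common
1931: Jan 1 Thursday, common
1932: Jan 1 Friday, leap
1933: Jan 1 Sunday, common
1934: Jan 1 Monday, common
1935: Jan 1 Tuesday, common
1936: Jan 1 Wednesday, leap
1937: Jan 1 Friday, common
1937 matches on both conditions.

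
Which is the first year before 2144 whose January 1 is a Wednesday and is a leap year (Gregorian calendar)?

2116

Jan 1 advances by 2 weekdays after a leap year and by 1 after a common year.
2144: Jan 1 is Wednesday (leap).
2143: Tuesday
2142: Monday
2141: Sunday
2140: Friday (leap)
2139: Thursday
2138: Wednesday
2137: Tuesday
2136: Sunday (leap)
2135: Saturday
2134: Friday
2133: Thursday
2132: Tuesday (leap)
2131: Monday
2130: Sunday
2129: Saturday
2128: Thursday (leap)
2127: Wednesday
2126: Tuesday
2125: Monday
2124: Saturday (leap)
2123: Friday
2122: Thursday
2121: Wednesday
2120: Monday (leap)
2119: Sunday
2118: Saturday
2117: Friday
2116: Wednesday (leap)
2116 begins on a Wednesday and is a leap year.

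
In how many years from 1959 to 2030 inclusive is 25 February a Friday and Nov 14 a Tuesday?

3

Check each year's weekday for 25 February and Nov 14:
  1959: Wed/Sat  1960: Thu/Mon  1961: Sat/Tue  1962: Sun/Wed  1963: Mon/Thu  1964: Tue/Sat  1965: Thu/Sun  1966: Fri/Mon  1967: Sat/Tue  1968: Sun/Thu  1969: Tue/Fri  1970: Wed/Sat  1971: Thu/Sun  1972: Fri/Tue ✓  …(44 more)…  2017: Sat/Tue  2018: Sun/Wed  2019: Mon/Thu  2020: Tue/Sat  2021: Thu/Sun  2022: Fri/Mon  2023: Sat/Tue  2024: Sun/Thu  2025: Tue/Fri  2026: Wed/Sat  2027: Thu/Sun  2028: Fri/Tue ✓  2029: Sun/Wed  2030: Mon/Thu
Both conditions hold in: 1972, 2000, 2028 — 3.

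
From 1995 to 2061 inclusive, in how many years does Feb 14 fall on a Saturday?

Track Feb 14's weekday year by year (advancing +1, or +2 across a Feb 29):
  1995: Tue  1996: Wed (+1)  1997: Fri (+2)  1998: Sat (+1) ✓  1999: Sun (+1)
  2000: Mon (+1)  2001: Wed (+2)  2002: Thu (+1)  2003: Fri (+1)  2004: Sat (+1) ✓
  2005: Mon (+2)  2006: Tue (+1)  2007: Wed (+1)  2008: Thu (+1)  … (39 more years) …
  2048: Fri (+1)  2049: Sun (+2)  2050: Mon (+1)  2051: Tue (+1)  2052: Wed (+1)
  2053: Fri (+2)  2054: Sat (+1) ✓  2055: Sun (+1)  2056: Mon (+1)  2057: Wed (+2)
  2058: Thu (+1)  2059: Fri (+1)  2060: Sat (+1) ✓  2061: Mon (+2)
Saturday years: 1998, 2004, 2009, 2015, 2026, 2032, 2037, 2043, 2054, 2060 — 10 in total.

10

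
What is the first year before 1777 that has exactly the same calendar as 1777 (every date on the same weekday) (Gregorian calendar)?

Two years share a calendar iff Jan 1 falls on the same weekday and both are leap or both are common. 1777: Jan 1 is Wednesday, common year.
1776: Jan 1 Monday, leap
1775: Jan 1 Sunday, common
1774: Jan 1 Saturday, common
1773: Jan 1 Friday, common
1772: Jan 1 Wednesday, leap
1771: Jan 1 Tuesday, common
1770: Jan 1 Monday, common
1769: Jan 1 Sunday, common
1768: Jan 1 Friday, leap
1767: Jan 1 Thursday, common
1766: Jan 1 Wednesday, common
1766 matches on both conditions.

1766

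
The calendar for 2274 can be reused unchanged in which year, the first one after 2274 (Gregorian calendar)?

Two years share a calendar iff Jan 1 falls on the same weekday and both are leap or both are common. 2274: Jan 1 is Thursday, common year.
2275: Jan 1 Friday, common
2276: Jan 1 Saturday, leap
2277: Jan 1 Monday, common
2278: Jan 1 Tuesday, common
2279: Jan 1 Wednesday, common
2280: Jan 1 Thursday, leap
2281: Jan 1 Saturday, common
2282: Jan 1 Sunday, common
2283: Jan 1 Monday, common
2284: Jan 1 Tuesday, leap
2285: Jan 1 Thursday, common
2285 matches on both conditions.

2285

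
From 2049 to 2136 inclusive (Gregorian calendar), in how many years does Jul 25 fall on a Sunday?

Track Jul 25's weekday year by year (advancing +1, or +2 across a Feb 29):
  2049: Sun ✓  2050: Mon (+1)  2051: Tue (+1)  2052: Thu (+2)  2053: Fri (+1)
  2054: Sat (+1)  2055: Sun (+1) ✓  2056: Tue (+2)  2057: Wed (+1)  2058: Thu (+1)
  2059: Fri (+1)  2060: Sun (+2) ✓  2061: Mon (+1)  2062: Tue (+1)  … (60 more years) …
  2123: Sun (+1) ✓  2124: Tue (+2)  2125: Wed (+1)  2126: Thu (+1)  2127: Fri (+1)
  2128: Sun (+2) ✓  2129: Mon (+1)  2130: Tue (+1)  2131: Wed (+1)  2132: Fri (+2)
  2133: Sat (+1)  2134: Sun (+1) ✓  2135: Mon (+1)  2136: Wed (+2)
Sunday years: 2049, 2055, 2060, 2066, 2077, 2083, 2088, 2094, 2100, 2106, 2117, 2123, 2128, 2134 — 14 in total.

14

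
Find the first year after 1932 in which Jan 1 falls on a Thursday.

Jan 1 advances by 2 weekdays after a leap year and by 1 after a common year.
1932: Jan 1 is Friday (leap).
1933: Sunday
1934: Monday
1935: Tuesday
1936: Wednesday (leap)
1937: Friday
1938: Saturday
1939: Sunday
1940: Monday (leap)
1941: Wednesday
1942: Thursday
1942 begins on a Thursday

1942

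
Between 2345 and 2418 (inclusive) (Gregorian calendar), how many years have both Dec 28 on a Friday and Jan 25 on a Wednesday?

Check each year's weekday for Dec 28 and Jan 25:
  2345: Fri/Thu  2346: Sat/Fri  2347: Sun/Sat  2348: Tue/Sun  2349: Wed/Tue  2350: Thu/Wed  2351: Fri/Thu  2352: Sun/Fri  2353: Mon/Sun  2354: Tue/Mon  2355: Wed/Tue  2356: Fri/Wed ✓  2357: Sat/Fri  2358: Sun/Sat  …(46 more)…  2405: Wed/Tue  2406: Thu/Wed  2407: Fri/Thu  2408: Sun/Fri  2409: Mon/Sun  2410: Tue/Mon  2411: Wed/Tue  2412: Fri/Wed ✓  2413: Sat/Fri  2414: Sun/Sat  2415: Mon/Sun  2416: Wed/Mon  2417: Thu/Wed  2418: Fri/Thu
Both conditions hold in: 2356, 2384, 2412 — 3.

3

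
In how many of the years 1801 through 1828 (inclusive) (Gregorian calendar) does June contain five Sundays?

8

June has 30 days; it has five Sundays when Sunday falls among the first (month-length − 28) days — i.e. when June 1 is one of Sunday/Saturday.
June 1 by year: 1801:Mon 1802:Tue 1803:Wed 1804:Fri 1805:Sat✓ 1806:Sun✓ 1807:Mon 1808:Wed 1809:Thu 1810:Fri 1811:Sat✓ 1812:Mon 1813:Tue 1814:Wed 1815:Thu 1816:Sat✓ 1817:Sun✓ 1818:Mon 1819:Tue 1820:Thu 1821:Fri 1822:Sat✓ 1823:Sun✓ 1824:Tue 1825:Wed 1826:Thu 1827:Fri 1828:Sun✓
Years with five Sundays: 1805, 1806, 1811, 1816, 1817, 1822, 1823, 1828 → 8.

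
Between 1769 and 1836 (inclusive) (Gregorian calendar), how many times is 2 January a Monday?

10

Track 2 January's weekday year by year (advancing +1, or +2 across a Feb 29):
  1769: Mon ✓  1770: Tue (+1)  1771: Wed (+1)  1772: Thu (+1)  1773: Sat (+2)
  1774: Sun (+1)  1775: Mon (+1) ✓  1776: Tue (+1)  1777: Thu (+2)  1778: Fri (+1)
  1779: Sat (+1)  1780: Sun (+1)  1781: Tue (+2)  1782: Wed (+1)  … (40 more years) …
  1823: Thu (+1)  1824: Fri (+1)  1825: Sun (+2)  1826: Mon (+1) ✓  1827: Tue (+1)
  1828: Wed (+1)  1829: Fri (+2)  1830: Sat (+1)  1831: Sun (+1)  1832: Mon (+1) ✓
  1833: Wed (+2)  1834: Thu (+1)  1835: Fri (+1)  1836: Sat (+1)
Monday years: 1769, 1775, 1786, 1792, 1797, 1804, 1809, 1815, 1826, 1832 — 10 in total.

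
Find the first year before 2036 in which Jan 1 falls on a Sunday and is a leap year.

Jan 1 advances by 2 weekdays after a leap year and by 1 after a common year.
2036: Jan 1 is Tuesday (leap).
2035: Monday
2034: Sunday
2033: Saturday
2032: Thursday (leap)
2031: Wednesday
2030: Tuesday
2029: Monday
2028: Saturday (leap)
2027: Friday
2026: Thursday
2025: Wednesday
2024: Monday (leap)
2023: Sunday
2022: Saturday
2021: Friday
2020: Wednesday (leap)
2019: Tuesday
2018: Monday
2017: Sunday
2016: Friday (leap)
2015: Thursday
2014: Wednesday
2013: Tuesday
2012: Sunday (leap)
2012 begins on a Sunday and is a leap year.

2012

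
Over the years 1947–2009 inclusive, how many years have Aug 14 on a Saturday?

Track Aug 14's weekday year by year (advancing +1, or +2 across a Feb 29):
  1947: Thu  1948: Sat (+2) ✓  1949: Sun (+1)  1950: Mon (+1)  1951: Tue (+1)
  1952: Thu (+2)  1953: Fri (+1)  1954: Sat (+1) ✓  1955: Sun (+1)  1956: Tue (+2)
  1957: Wed (+1)  1958: Thu (+1)  1959: Fri (+1)  1960: Sun (+2)  … (35 more years) …
  1996: Wed (+2)  1997: Thu (+1)  1998: Fri (+1)  1999: Sat (+1) ✓  2000: Mon (+2)
  2001: Tue (+1)  2002: Wed (+1)  2003: Thu (+1)  2004: Sat (+2) ✓  2005: Sun (+1)
  2006: Mon (+1)  2007: Tue (+1)  2008: Thu (+2)  2009: Fri (+1)
Saturday years: 1948, 1954, 1965, 1971, 1976, 1982, 1993, 1999, 2004 — 9 in total.

9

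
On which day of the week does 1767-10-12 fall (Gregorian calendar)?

January 1, 1767 is a Thursday.
October 12 is day 285 of the year, i.e. 284 days after Jan 1.
284 mod 7 = 4, so advance 4 weekdays from Thursday: Monday.

Monday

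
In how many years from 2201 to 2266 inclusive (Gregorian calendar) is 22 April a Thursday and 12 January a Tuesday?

Check each year's weekday for 22 April and 12 January:
  2201: Wed/Mon  2202: Thu/Tue ✓  2203: Fri/Wed  2204: Sun/Thu  2205: Mon/Sat  2206: Tue/Sun  2207: Wed/Mon  2208: Fri/Tue  2209: Sat/Thu  2210: Sun/Fri  2211: Mon/Sat  2212: Wed/Sun  2213: Thu/Tue ✓  2214: Fri/Wed  …(38 more)…  2253: Fri/Wed  2254: Sat/Thu  2255: Sun/Fri  2256: Tue/Sat  2257: Wed/Mon  2258: Thu/Tue ✓  2259: Fri/Wed  2260: Sun/Thu  2261: Mon/Sat  2262: Tue/Sun  2263: Wed/Mon  2264: Fri/Tue  2265: Sat/Thu  2266: Sun/Fri
Both conditions hold in: 2202, 2213, 2219, 2230, 2241, 2247, 2258 — 7.

7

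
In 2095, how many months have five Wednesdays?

4

A month of length L has five Wednesdays iff its first Wednesday is on day ≤ L−28 (so day 1–3 in a 31-day month, 1–2 in a 30-day month, day 1 in a leap February).
Checking each month of 2095: Jan starts Sat (31d); Feb starts Tue (28d); Mar starts Tue (31d) ✓; Apr starts Fri (30d); May starts Sun (31d); Jun starts Wed (30d) ✓; Jul starts Fri (31d); Aug starts Mon (31d) ✓; Sep starts Thu (30d); Oct starts Sat (31d); Nov starts Tue (30d) ✓; Dec starts Thu (31d).
Five-Wednesday months: March, June, August, November → 4.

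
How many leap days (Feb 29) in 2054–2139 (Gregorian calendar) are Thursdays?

2

Leap years in 2054–2139: 20 of them.
Feb 29 weekday advances by 5 (mod 7) from one leap year to the next four years later (or differs when a century non-leap intervenes).
Leap-day weekdays: 2056:Tue 2060:Sun 2064:Fri 2068:Wed 2072:Mon 2076:Sat 2080:Thu✓ 2084:Tue 2088:Sun 2092:Fri 2096:Wed 2104:Fri 2108:Wed 2112:Mon 2116:Sat 2120:Thu✓ 2124:Tue 2128:Sun 2132:Fri 2136:Wed
Thursday: 2080, 2120 → 2.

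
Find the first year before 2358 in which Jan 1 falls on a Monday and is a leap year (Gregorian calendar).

2340

Jan 1 advances by 2 weekdays after a leap year and by 1 after a common year.
2358: Jan 1 is Wednesday.
2357: Tuesday
2356: Sunday (leap)
2355: Saturday
2354: Friday
2353: Thursday
2352: Tuesday (leap)
2351: Monday
2350: Sunday
2349: Saturday
2348: Thursday (leap)
2347: Wednesday
2346: Tuesday
2345: Monday
2344: Saturday (leap)
2343: Friday
2342: Thursday
2341: Wednesday
2340: Monday (leap)
2340 begins on a Monday and is a leap year.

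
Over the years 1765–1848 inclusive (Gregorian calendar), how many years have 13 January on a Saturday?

11

Track 13 January's weekday year by year (advancing +1, or +2 across a Feb 29):
  1765: Sun  1766: Mon (+1)  1767: Tue (+1)  1768: Wed (+1)  1769: Fri (+2)
  1770: Sat (+1) ✓  1771: Sun (+1)  1772: Mon (+1)  1773: Wed (+2)  1774: Thu (+1)
  1775: Fri (+1)  1776: Sat (+1) ✓  1777: Mon (+2)  1778: Tue (+1)  … (56 more years) …
  1835: Tue (+1)  1836: Wed (+1)  1837: Fri (+2)  1838: Sat (+1) ✓  1839: Sun (+1)
  1840: Mon (+1)  1841: Wed (+2)  1842: Thu (+1)  1843: Fri (+1)  1844: Sat (+1) ✓
  1845: Mon (+2)  1846: Tue (+1)  1847: Wed (+1)  1848: Thu (+1)
Saturday years: 1770, 1776, 1781, 1787, 1798, 1810, 1816, 1821, 1827, 1838, 1844 — 11 in total.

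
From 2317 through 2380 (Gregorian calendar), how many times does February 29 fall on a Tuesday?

2

Leap years in 2317–2380: 16 of them.
Feb 29 weekday advances by 5 (mod 7) from one leap year to the next four years later (or differs when a century non-leap intervenes).
Leap-day weekdays: 2320:Sun 2324:Fri 2328:Wed 2332:Mon 2336:Sat 2340:Thu 2344:Tue✓ 2348:Sun 2352:Fri 2356:Wed 2360:Mon 2364:Sat 2368:Thu 2372:Tue✓ 2376:Sun 2380:Fri
Tuesday: 2344, 2372 → 2.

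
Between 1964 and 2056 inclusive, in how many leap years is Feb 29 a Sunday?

3

Leap years in 1964–2056: 24 of them.
Feb 29 weekday advances by 5 (mod 7) from one leap year to the next four years later (or differs when a century non-leap intervenes).
Leap-day weekdays: 1964:Sat 1968:Thu 1972:Tue 1976:Sun✓ 1980:Fri 1984:Wed 1988:Mon 1992:Sat 1996:Thu 2000:Tue 2004:Sun✓ 2008:Fri 2012:Wed 2016:Mon 2020:Sat 2024:Thu 2028:Tue 2032:Sun✓ 2036:Fri 2040:Wed 2044:Mon 2048:Sat 2052:Thu 2056:Tue
Sunday: 1976, 2004, 2032 → 3.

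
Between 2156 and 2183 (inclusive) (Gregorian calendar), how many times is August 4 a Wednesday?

Track August 4's weekday year by year (advancing +1, or +2 across a Feb 29):
  2156: Wed ✓  2157: Thu (+1)  2158: Fri (+1)  2159: Sat (+1)  2160: Mon (+2)
  2161: Tue (+1)  2162: Wed (+1) ✓  2163: Thu (+1)  2164: Sat (+2)  2165: Sun (+1)
  2166: Mon (+1)  2167: Tue (+1)  2168: Thu (+2)  2169: Fri (+1)  2170: Sat (+1)
  2171: Sun (+1)  2172: Tue (+2)  2173: Wed (+1) ✓  2174: Thu (+1)  2175: Fri (+1)
  2176: Sun (+2)  2177: Mon (+1)  2178: Tue (+1)  2179: Wed (+1) ✓  2180: Fri (+2)
  2181: Sat (+1)  2182: Sun (+1)  2183: Mon (+1)
Wednesday years: 2156, 2162, 2173, 2179 — 4 in total.

4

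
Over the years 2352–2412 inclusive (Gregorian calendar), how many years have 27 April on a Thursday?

Track 27 April's weekday year by year (advancing +1, or +2 across a Feb 29):
  2352: Sun  2353: Mon (+1)  2354: Tue (+1)  2355: Wed (+1)  2356: Fri (+2)
  2357: Sat (+1)  2358: Sun (+1)  2359: Mon (+1)  2360: Wed (+2)  2361: Thu (+1) ✓
  2362: Fri (+1)  2363: Sat (+1)  2364: Mon (+2)  2365: Tue (+1)  … (33 more years) …
  2399: Tue (+1)  2400: Thu (+2) ✓  2401: Fri (+1)  2402: Sat (+1)  2403: Sun (+1)
  2404: Tue (+2)  2405: Wed (+1)  2406: Thu (+1) ✓  2407: Fri (+1)  2408: Sun (+2)
  2409: Mon (+1)  2410: Tue (+1)  2411: Wed (+1)  2412: Fri (+2)
Thursday years: 2361, 2367, 2372, 2378, 2389, 2395, 2400, 2406 — 8 in total.

8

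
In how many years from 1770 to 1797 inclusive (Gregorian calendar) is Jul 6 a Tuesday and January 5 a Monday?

1

Check each year's weekday for Jul 6 and January 5:
  1770: Fri/Fri  1771: Sat/Sat  1772: Mon/Sun  1773: Tue/Tue  1774: Wed/Wed  1775: Thu/Thu  1776: Sat/Fri  1777: Sun/Sun  1778: Mon/Mon  1779: Tue/Tue  1780: Thu/Wed  1781: Fri/Fri  1782: Sat/Sat  1783: Sun/Sun  1784: Tue/Mon ✓  1785: Wed/Wed  1786: Thu/Thu  1787: Fri/Fri  1788: Sun/Sat  1789: Mon/Mon  1790: Tue/Tue  1791: Wed/Wed  1792: Fri/Thu  1793: Sat/Sat  1794: Sun/Sun  1795: Mon/Mon  1796: Wed/Tue  1797: Thu/Thu
Both conditions hold in: 1784 — 1.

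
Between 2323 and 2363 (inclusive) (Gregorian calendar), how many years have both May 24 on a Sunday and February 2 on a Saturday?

Check each year's weekday for May 24 and February 2:
  2323: Thu/Fri  2324: Sat/Sat  2325: Sun/Mon  2326: Mon/Tue  2327: Tue/Wed  2328: Thu/Thu  2329: Fri/Sat  2330: Sat/Sun  2331: Sun/Mon  2332: Tue/Tue  2333: Wed/Thu  2334: Thu/Fri  2335: Fri/Sat  2336: Sun/Sun  …(13 more)…  2350: Wed/Thu  2351: Thu/Fri  2352: Sat/Sat  2353: Sun/Mon  2354: Mon/Tue  2355: Tue/Wed  2356: Thu/Thu  2357: Fri/Sat  2358: Sat/Sun  2359: Sun/Mon  2360: Tue/Tue  2361: Wed/Thu  2362: Thu/Fri  2363: Fri/Sat
Both conditions hold in: no year — 0.

0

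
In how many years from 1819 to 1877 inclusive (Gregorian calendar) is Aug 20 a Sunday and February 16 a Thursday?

6

Check each year's weekday for Aug 20 and February 16:
  1819: Fri/Tue  1820: Sun/Wed  1821: Mon/Fri  1822: Tue/Sat  1823: Wed/Sun  1824: Fri/Mon  1825: Sat/Wed  1826: Sun/Thu ✓  1827: Mon/Fri  1828: Wed/Sat  1829: Thu/Mon  1830: Fri/Tue  1831: Sat/Wed  1832: Mon/Thu  …(31 more)…  1864: Sat/Tue  1865: Sun/Thu ✓  1866: Mon/Fri  1867: Tue/Sat  1868: Thu/Sun  1869: Fri/Tue  1870: Sat/Wed  1871: Sun/Thu ✓  1872: Tue/Fri  1873: Wed/Sun  1874: Thu/Mon  1875: Fri/Tue  1876: Sun/Wed  1877: Mon/Fri
Both conditions hold in: 1826, 1837, 1843, 1854, 1865, 1871 — 6.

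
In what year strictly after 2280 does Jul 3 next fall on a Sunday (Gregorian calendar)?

From one year to the next, a fixed date's weekday advances by 1, or by 2 when a Feb 29 lies between the two dates.
2280: July 3 is Saturday.
2281: Sunday (+1)
Jul 3 falls on a Sunday in 2281.

2281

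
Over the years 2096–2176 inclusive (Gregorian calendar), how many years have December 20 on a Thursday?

12

Track December 20's weekday year by year (advancing +1, or +2 across a Feb 29):
  2096: Thu ✓  2097: Fri (+1)  2098: Sat (+1)  2099: Sun (+1)  2100: Mon (+1)
  2101: Tue (+1)  2102: Wed (+1)  2103: Thu (+1) ✓  2104: Sat (+2)  2105: Sun (+1)
  2106: Mon (+1)  2107: Tue (+1)  2108: Thu (+2) ✓  2109: Fri (+1)  … (53 more years) …
  2163: Tue (+1)  2164: Thu (+2) ✓  2165: Fri (+1)  2166: Sat (+1)  2167: Sun (+1)
  2168: Tue (+2)  2169: Wed (+1)  2170: Thu (+1) ✓  2171: Fri (+1)  2172: Sun (+2)
  2173: Mon (+1)  2174: Tue (+1)  2175: Wed (+1)  2176: Fri (+2)
Thursday years: 2096, 2103, 2108, 2114, 2125, 2131, 2136, 2142, 2153, 2159, 2164, 2170 — 12 in total.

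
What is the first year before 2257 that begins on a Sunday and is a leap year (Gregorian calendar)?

2232

Jan 1 advances by 2 weekdays after a leap year and by 1 after a common year.
2257: Jan 1 is Thursday.
2256: Tuesday (leap)
2255: Monday
2254: Sunday
2253: Saturday
2252: Thursday (leap)
2251: Wednesday
2250: Tuesday
2249: Monday
2248: Saturday (leap)
2247: Friday
2246: Thursday
2245: Wednesday
2244: Monday (leap)
2243: Sunday
2242: Saturday
2241: Friday
2240: Wednesday (leap)
2239: Tuesday
2238: Monday
2237: Sunday
2236: Friday (leap)
2235: Thursday
2234: Wednesday
2233: Tuesday
2232: Sunday (leap)
2232 begins on a Sunday and is a leap year.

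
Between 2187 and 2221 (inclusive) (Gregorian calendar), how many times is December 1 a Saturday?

6

Track December 1's weekday year by year (advancing +1, or +2 across a Feb 29):
  2187: Sat ✓  2188: Mon (+2)  2189: Tue (+1)  2190: Wed (+1)  2191: Thu (+1)
  2192: Sat (+2) ✓  2193: Sun (+1)  2194: Mon (+1)  2195: Tue (+1)  2196: Thu (+2)
  2197: Fri (+1)  2198: Sat (+1) ✓  2199: Sun (+1)  2200: Mon (+1)  … (7 more years) …
  2208: Thu (+2)  2209: Fri (+1)  2210: Sat (+1) ✓  2211: Sun (+1)  2212: Tue (+2)
  2213: Wed (+1)  2214: Thu (+1)  2215: Fri (+1)  2216: Sun (+2)  2217: Mon (+1)
  2218: Tue (+1)  2219: Wed (+1)  2220: Fri (+2)  2221: Sat (+1) ✓
Saturday years: 2187, 2192, 2198, 2204, 2210, 2221 — 6 in total.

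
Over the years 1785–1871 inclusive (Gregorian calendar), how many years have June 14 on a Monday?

11

Track June 14's weekday year by year (advancing +1, or +2 across a Feb 29):
  1785: Tue  1786: Wed (+1)  1787: Thu (+1)  1788: Sat (+2)  1789: Sun (+1)
  1790: Mon (+1) ✓  1791: Tue (+1)  1792: Thu (+2)  1793: Fri (+1)  1794: Sat (+1)
  1795: Sun (+1)  1796: Tue (+2)  1797: Wed (+1)  1798: Thu (+1)  … (59 more years) …
  1858: Mon (+1) ✓  1859: Tue (+1)  1860: Thu (+2)  1861: Fri (+1)  1862: Sat (+1)
  1863: Sun (+1)  1864: Tue (+2)  1865: Wed (+1)  1866: Thu (+1)  1867: Fri (+1)
  1868: Sun (+2)  1869: Mon (+1) ✓  1870: Tue (+1)  1871: Wed (+1)
Monday years: 1790, 1802, 1813, 1819, 1824, 1830, 1841, 1847, 1852, 1858, 1869 — 11 in total.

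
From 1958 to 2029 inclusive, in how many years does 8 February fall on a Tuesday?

10

Track 8 February's weekday year by year (advancing +1, or +2 across a Feb 29):
  1958: Sat  1959: Sun (+1)  1960: Mon (+1)  1961: Wed (+2)  1962: Thu (+1)
  1963: Fri (+1)  1964: Sat (+1)  1965: Mon (+2)  1966: Tue (+1) ✓  1967: Wed (+1)
  1968: Thu (+1)  1969: Sat (+2)  1970: Sun (+1)  1971: Mon (+1)  … (44 more years) …
  2016: Mon (+1)  2017: Wed (+2)  2018: Thu (+1)  2019: Fri (+1)  2020: Sat (+1)
  2021: Mon (+2)  2022: Tue (+1) ✓  2023: Wed (+1)  2024: Thu (+1)  2025: Sat (+2)
  2026: Sun (+1)  2027: Mon (+1)  2028: Tue (+1) ✓  2029: Thu (+2)
Tuesday years: 1966, 1972, 1977, 1983, 1994, 2000, 2005, 2011, 2022, 2028 — 10 in total.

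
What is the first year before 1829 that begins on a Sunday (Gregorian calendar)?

1826

Jan 1 advances by 2 weekdays after a leap year and by 1 after a common year.
1829: Jan 1 is Thursday.
1828: Tuesday (leap)
1827: Monday
1826: Sunday
1826 begins on a Sunday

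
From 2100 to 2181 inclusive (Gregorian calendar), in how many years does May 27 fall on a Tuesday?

Track May 27's weekday year by year (advancing +1, or +2 across a Feb 29):
  2100: Thu  2101: Fri (+1)  2102: Sat (+1)  2103: Sun (+1)  2104: Tue (+2) ✓
  2105: Wed (+1)  2106: Thu (+1)  2107: Fri (+1)  2108: Sun (+2)  2109: Mon (+1)
  2110: Tue (+1) ✓  2111: Wed (+1)  2112: Fri (+2)  2113: Sat (+1)  … (54 more years) …
  2168: Fri (+2)  2169: Sat (+1)  2170: Sun (+1)  2171: Mon (+1)  2172: Wed (+2)
  2173: Thu (+1)  2174: Fri (+1)  2175: Sat (+1)  2176: Mon (+2)  2177: Tue (+1) ✓
  2178: Wed (+1)  2179: Thu (+1)  2180: Sat (+2)  2181: Sun (+1)
Tuesday years: 2104, 2110, 2121, 2127, 2132, 2138, 2149, 2155, 2160, 2166, 2177 — 11 in total.

11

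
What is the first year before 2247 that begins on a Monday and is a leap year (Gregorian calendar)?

Jan 1 advances by 2 weekdays after a leap year and by 1 after a common year.
2247: Jan 1 is Friday.
2246: Thursday
2245: Wednesday
2244: Monday (leap)
2244 begins on a Monday and is a leap year.

2244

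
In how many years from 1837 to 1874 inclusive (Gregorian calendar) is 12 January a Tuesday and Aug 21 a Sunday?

1

Check each year's weekday for 12 January and Aug 21:
  1837: Thu/Mon  1838: Fri/Tue  1839: Sat/Wed  1840: Sun/Fri  1841: Tue/Sat  1842: Wed/Sun  1843: Thu/Mon  1844: Fri/Wed  1845: Sun/Thu  1846: Mon/Fri  1847: Tue/Sat  1848: Wed/Mon  1849: Fri/Tue  1850: Sat/Wed  …(10 more)…  1861: Sat/Wed  1862: Sun/Thu  1863: Mon/Fri  1864: Tue/Sun ✓  1865: Thu/Mon  1866: Fri/Tue  1867: Sat/Wed  1868: Sun/Fri  1869: Tue/Sat  1870: Wed/Sun  1871: Thu/Mon  1872: Fri/Wed  1873: Sun/Thu  1874: Mon/Fri
Both conditions hold in: 1864 — 1.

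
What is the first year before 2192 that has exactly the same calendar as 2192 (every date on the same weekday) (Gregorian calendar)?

Two years share a calendar iff Jan 1 falls on the same weekday and both are leap or both are common. 2192: Jan 1 is Sunday, leap year.
2191: Jan 1 Saturday, common
2190: Jan 1 Friday, common
2189: Jan 1 Thursday, common
2188: Jan 1 Tuesday, leap
2187: Jan 1 Monday, common
2186: Jan 1 Sunday, common
2185: Jan 1 Saturday, common
2184: Jan 1 Thursday, leap
2183: Jan 1 Wednesday, common
2182: Jan 1 Tuesday, common
2181: Jan 1 Monday, common
2180: Jan 1 Saturday, leap
2179: Jan 1 Friday, common
2178: Jan 1 Thursday, common
2177: Jan 1 Wednesday, common
2176: Jan 1 Monday, leap
2175: Jan 1 Sunday, common
2174: Jan 1 Saturday, common
2173: Jan 1 Friday, common
2172: Jan 1 Wednesday, leap
2171: Jan 1 Tuesday, common
2170: Jan 1 Monday, common
2169: Jan 1 Sunday, common
2168: Jan 1 Friday, leap
2167: Jan 1 Thursday, common
2166: Jan 1 Wednesday, common
2165: Jan 1 Tuesday, common
2164: Jan 1 Sunday, leap
2164 matches on both conditions.

2164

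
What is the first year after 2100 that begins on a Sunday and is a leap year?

Jan 1 advances by 2 weekdays after a leap year and by 1 after a common year.
2100: Jan 1 is Friday.
2101: Saturday
2102: Sunday
2103: Monday
2104: Tuesday (leap)
2105: Thursday
2106: Friday
2107: Saturday
2108: Sunday (leap)
2108 begins on a Sunday and is a leap year.

2108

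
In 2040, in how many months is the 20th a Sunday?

1

Check the 20th of each month of 2040: Jan 20: Fri, Feb 20: Mon, Mar 20: Tue, Apr 20: Fri, May 20: Sun, Jun 20: Wed, Jul 20: Fri, Aug 20: Mon, Sep 20: Thu, Oct 20: Sat, Nov 20: Tue, Dec 20: Thu.
Sunday occurs in May — 1 month.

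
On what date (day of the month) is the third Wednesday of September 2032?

15

September 1, 2032 is a Wednesday, so the first Wednesday is the 1st.
The third Wednesday is 1 + 14 = 15.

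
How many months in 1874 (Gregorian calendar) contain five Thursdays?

5

A month of length L has five Thursdays iff its first Thursday is on day ≤ L−28 (so day 1–3 in a 31-day month, 1–2 in a 30-day month, day 1 in a leap February).
Checking each month of 1874: Jan starts Thu (31d) ✓; Feb starts Sun (28d); Mar starts Sun (31d); Apr starts Wed (30d) ✓; May starts Fri (31d); Jun starts Mon (30d); Jul starts Wed (31d) ✓; Aug starts Sat (31d); Sep starts Tue (30d); Oct starts Thu (31d) ✓; Nov starts Sun (30d); Dec starts Tue (31d) ✓.
Five-Thursday months: January, April, July, October, December → 5.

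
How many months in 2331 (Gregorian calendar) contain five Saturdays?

4

A month of length L has five Saturdays iff its first Saturday is on day ≤ L−28 (so day 1–3 in a 31-day month, 1–2 in a 30-day month, day 1 in a leap February).
Checking each month of 2331: Jan starts Thu (31d) ✓; Feb starts Sun (28d); Mar starts Sun (31d); Apr starts Wed (30d); May starts Fri (31d) ✓; Jun starts Mon (30d); Jul starts Wed (31d); Aug starts Sat (31d) ✓; Sep starts Tue (30d); Oct starts Thu (31d) ✓; Nov starts Sun (30d); Dec starts Tue (31d).
Five-Saturday months: January, May, August, October → 4.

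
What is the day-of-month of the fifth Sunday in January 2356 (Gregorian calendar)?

29

January 1, 2356 is a Sunday, so the first Sunday is the 1st.
The fifth Sunday is 1 + 28 = 29.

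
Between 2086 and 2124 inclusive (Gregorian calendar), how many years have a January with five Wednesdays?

January has 31 days; it has five Wednesdays when Wednesday falls among the first (month-length − 28) days — i.e. when January 1 is one of Wednesday/Tuesday/Monday.
January 1 by year: 2086:Tue✓ 2087:Wed✓ 2088:Thu 2089:Sat 2090:Sun 2091:Mon✓ 2092:Tue✓ 2093:Thu 2094:Fri 2095:Sat 2096:Sun 2097:Tue✓ 2098:Wed✓ 2099:Thu 2100:Fri …(9 more)… 2110:Wed✓ 2111:Thu 2112:Fri 2113:Sun 2114:Mon✓ 2115:Tue✓ 2116:Wed✓ 2117:Fri 2118:Sat 2119:Sun 2120:Mon✓ 2121:Wed✓ 2122:Thu 2123:Fri 2124:Sat
Years with five Wednesdays: 2086, 2087, 2091, 2092, 2097, 2098, 2103, 2104, 2109, 2110, 2114, 2115, 2116, 2120, 2121 → 15.

15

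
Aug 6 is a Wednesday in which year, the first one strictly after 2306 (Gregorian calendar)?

From one year to the next, a fixed date's weekday advances by 1, or by 2 when a Feb 29 lies between the two dates.
2306: August 6 is Monday.
2307: Tuesday (+1)
2308: Thursday (+2)
2309: Friday (+1)
2310: Saturday (+1)
2311: Sunday (+1)
2312: Tuesday (+2)
2313: Wednesday (+1)
Aug 6 falls on a Wednesday in 2313.

2313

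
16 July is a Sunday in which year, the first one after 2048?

2051

From one year to the next, a fixed date's weekday advances by 1, or by 2 when a Feb 29 lies between the two dates.
2048: July 16 is Thursday.
2049: Friday (+1)
2050: Saturday (+1)
2051: Sunday (+1)
16 July falls on a Sunday in 2051.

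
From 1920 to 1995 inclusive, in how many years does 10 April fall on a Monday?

11

Track 10 April's weekday year by year (advancing +1, or +2 across a Feb 29):
  1920: Sat  1921: Sun (+1)  1922: Mon (+1) ✓  1923: Tue (+1)  1924: Thu (+2)
  1925: Fri (+1)  1926: Sat (+1)  1927: Sun (+1)  1928: Tue (+2)  1929: Wed (+1)
  1930: Thu (+1)  1931: Fri (+1)  1932: Sun (+2)  1933: Mon (+1) ✓  … (48 more years) …
  1982: Sat (+1)  1983: Sun (+1)  1984: Tue (+2)  1985: Wed (+1)  1986: Thu (+1)
  1987: Fri (+1)  1988: Sun (+2)  1989: Mon (+1) ✓  1990: Tue (+1)  1991: Wed (+1)
  1992: Fri (+2)  1993: Sat (+1)  1994: Sun (+1)  1995: Mon (+1) ✓
Monday years: 1922, 1933, 1939, 1944, 1950, 1961, 1967, 1972, 1978, 1989, 1995 — 11 in total.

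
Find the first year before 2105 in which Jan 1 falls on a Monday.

2103

Jan 1 advances by 2 weekdays after a leap year and by 1 after a common year.
2105: Jan 1 is Thursday.
2104: Tuesday (leap)
2103: Monday
2103 begins on a Monday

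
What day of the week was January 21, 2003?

Tuesday

January 1, 2003 is a Wednesday.
January 21 is day 21 of the year, i.e. 20 days after Jan 1.
20 mod 7 = 6, so advance 6 weekdays from Wednesday: Tuesday.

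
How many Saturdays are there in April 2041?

4

April 2041 has 30 days and begins on Monday.
The first Saturday is April 6.
Saturdays fall on 6, 13, 20, 27 — that's 4.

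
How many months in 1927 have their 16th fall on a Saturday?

2

Check the 16th of each month of 1927: Jan 16: Sun, Feb 16: Wed, Mar 16: Wed, Apr 16: Sat, May 16: Mon, Jun 16: Thu, Jul 16: Sat, Aug 16: Tue, Sep 16: Fri, Oct 16: Sun, Nov 16: Wed, Dec 16: Fri.
Saturday occurs in April, July — 2 months.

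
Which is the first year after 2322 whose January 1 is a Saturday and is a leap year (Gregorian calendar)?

2344

Jan 1 advances by 2 weekdays after a leap year and by 1 after a common year.
2322: Jan 1 is Sunday.
2323: Monday
2324: Tuesday (leap)
2325: Thursday
2326: Friday
2327: Saturday
2328: Sunday (leap)
2329: Tuesday
2330: Wednesday
2331: Thursday
2332: Friday (leap)
2333: Sunday
2334: Monday
2335: Tuesday
2336: Wednesday (leap)
2337: Friday
2338: Saturday
2339: Sunday
2340: Monday (leap)
2341: Wednesday
2342: Thursday
2343: Friday
2344: Saturday (leap)
2344 begins on a Saturday and is a leap year.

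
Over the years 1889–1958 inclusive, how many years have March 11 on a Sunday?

10

Track March 11's weekday year by year (advancing +1, or +2 across a Feb 29):
  1889: Mon  1890: Tue (+1)  1891: Wed (+1)  1892: Fri (+2)  1893: Sat (+1)
  1894: Sun (+1) ✓  1895: Mon (+1)  1896: Wed (+2)  1897: Thu (+1)  1898: Fri (+1)
  1899: Sat (+1)  1900: Sun (+1) ✓  1901: Mon (+1)  1902: Tue (+1)  … (42 more years) …
  1945: Sun (+1) ✓  1946: Mon (+1)  1947: Tue (+1)  1948: Thu (+2)  1949: Fri (+1)
  1950: Sat (+1)  1951: Sun (+1) ✓  1952: Tue (+2)  1953: Wed (+1)  1954: Thu (+1)
  1955: Fri (+1)  1956: Sun (+2) ✓  1957: Mon (+1)  1958: Tue (+1)
Sunday years: 1894, 1900, 1906, 1917, 1923, 1928, 1934, 1945, 1951, 1956 — 10 in total.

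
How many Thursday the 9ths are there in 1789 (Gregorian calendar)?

Check the 9th of each month of 1789: Jan 9: Fri, Feb 9: Mon, Mar 9: Mon, Apr 9: Thu, May 9: Sat, Jun 9: Tue, Jul 9: Thu, Aug 9: Sun, Sep 9: Wed, Oct 9: Fri, Nov 9: Mon, Dec 9: Wed.
Thursday occurs in April, July — 2 months.

2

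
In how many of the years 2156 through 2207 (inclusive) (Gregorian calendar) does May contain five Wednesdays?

May has 31 days; it has five Wednesdays when Wednesday falls among the first (month-length − 28) days — i.e. when May 1 is one of Wednesday/Tuesday/Monday.
May 1 by year: 2156:Sat 2157:Sun 2158:Mon✓ 2159:Tue✓ 2160:Thu 2161:Fri 2162:Sat 2163:Sun 2164:Tue✓ 2165:Wed✓ 2166:Thu 2167:Fri 2168:Sun 2169:Mon✓ 2170:Tue✓ …(22 more)… 2193:Wed✓ 2194:Thu 2195:Fri 2196:Sun 2197:Mon✓ 2198:Tue✓ 2199:Wed✓ 2200:Thu 2201:Fri 2202:Sat 2203:Sun 2204:Tue✓ 2205:Wed✓ 2206:Thu 2207:Fri
Years with five Wednesdays: 2158, 2159, 2164, 2165, 2169, 2170, 2171, 2175, 2176, 2180, 2181, 2182, 2186, 2187, 2192, 2193, 2197, 2198, 2199, 2204, 2205 → 21.

21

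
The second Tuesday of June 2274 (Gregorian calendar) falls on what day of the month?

9

June 1, 2274 is a Monday, so the first Tuesday is the 2nd.
The second Tuesday is 2 + 7 = 9.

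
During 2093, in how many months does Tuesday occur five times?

A month of length L has five Tuesdays iff its first Tuesday is on day ≤ L−28 (so day 1–3 in a 31-day month, 1–2 in a 30-day month, day 1 in a leap February).
Checking each month of 2093: Jan starts Thu (31d); Feb starts Sun (28d); Mar starts Sun (31d) ✓; Apr starts Wed (30d); May starts Fri (31d); Jun starts Mon (30d) ✓; Jul starts Wed (31d); Aug starts Sat (31d); Sep starts Tue (30d) ✓; Oct starts Thu (31d); Nov starts Sun (30d); Dec starts Tue (31d) ✓.
Five-Tuesday months: March, June, September, December → 4.

4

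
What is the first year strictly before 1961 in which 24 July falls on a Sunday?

From one year to the next, a fixed date's weekday advances by 1, or by 2 when a Feb 29 lies between the two dates.
1961: July 24 is Monday.
1960: Sunday (−1)
24 July falls on a Sunday in 1960.

1960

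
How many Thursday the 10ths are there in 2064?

Check the 10th of each month of 2064: Jan 10: Thu, Feb 10: Sun, Mar 10: Mon, Apr 10: Thu, May 10: Sat, Jun 10: Tue, Jul 10: Thu, Aug 10: Sun, Sep 10: Wed, Oct 10: Fri, Nov 10: Mon, Dec 10: Wed.
Thursday occurs in January, April, July — 3 months.

3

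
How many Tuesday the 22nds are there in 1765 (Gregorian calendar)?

2

Check the 22nd of each month of 1765: Jan 22: Tue, Feb 22: Fri, Mar 22: Fri, Apr 22: Mon, May 22: Wed, Jun 22: Sat, Jul 22: Mon, Aug 22: Thu, Sep 22: Sun, Oct 22: Tue, Nov 22: Fri, Dec 22: Sun.
Tuesday occurs in January, October — 2 months.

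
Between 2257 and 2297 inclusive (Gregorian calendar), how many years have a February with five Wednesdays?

2

February has 28 days (29 in leap years); it has five Wednesdays when Wednesday falls among the first (month-length − 28) days — i.e. when February 1 is Wednesday in a leap year (never in a common year).
February 1 by year: 2257:Sun 2258:Mon 2259:Tue 2260:Wed✓ 2261:Fri 2262:Sat 2263:Sun 2264:Mon 2265:Wed 2266:Thu 2267:Fri 2268:Sat 2269:Mon 2270:Tue 2271:Wed …(11 more)… 2283:Thu 2284:Fri 2285:Sun 2286:Mon 2287:Tue 2288:Wed✓ 2289:Fri 2290:Sat 2291:Sun 2292:Mon 2293:Wed 2294:Thu 2295:Fri 2296:Sat 2297:Mon
Years with five Wednesdays: 2260, 2288 → 2.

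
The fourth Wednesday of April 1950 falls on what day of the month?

April 1, 1950 is a Saturday, so the first Wednesday is the 5th.
The fourth Wednesday is 5 + 21 = 26.

26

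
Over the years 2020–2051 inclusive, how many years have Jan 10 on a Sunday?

5

Track Jan 10's weekday year by year (advancing +1, or +2 across a Feb 29):
  2020: Fri  2021: Sun (+2) ✓  2022: Mon (+1)  2023: Tue (+1)  2024: Wed (+1)
  2025: Fri (+2)  2026: Sat (+1)  2027: Sun (+1) ✓  2028: Mon (+1)  2029: Wed (+2)
  2030: Thu (+1)  2031: Fri (+1)  2032: Sat (+1)  2033: Mon (+2)  … (4 more years) …
  2038: Sun (+1) ✓  2039: Mon (+1)  2040: Tue (+1)  2041: Thu (+2)  2042: Fri (+1)
  2043: Sat (+1)  2044: Sun (+1) ✓  2045: Tue (+2)  2046: Wed (+1)  2047: Thu (+1)
  2048: Fri (+1)  2049: Sun (+2) ✓  2050: Mon (+1)  2051: Tue (+1)
Sunday years: 2021, 2027, 2038, 2044, 2049 — 5 in total.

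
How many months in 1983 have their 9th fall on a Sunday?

2

Check the 9th of each month of 1983: Jan 9: Sun, Feb 9: Wed, Mar 9: Wed, Apr 9: Sat, May 9: Mon, Jun 9: Thu, Jul 9: Sat, Aug 9: Tue, Sep 9: Fri, Oct 9: Sun, Nov 9: Wed, Dec 9: Fri.
Sunday occurs in January, October — 2 months.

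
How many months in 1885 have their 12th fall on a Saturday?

2

Check the 12th of each month of 1885: Jan 12: Mon, Feb 12: Thu, Mar 12: Thu, Apr 12: Sun, May 12: Tue, Jun 12: Fri, Jul 12: Sun, Aug 12: Wed, Sep 12: Sat, Oct 12: Mon, Nov 12: Thu, Dec 12: Sat.
Saturday occurs in September, December — 2 months.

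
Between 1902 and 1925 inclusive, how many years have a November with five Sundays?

8

November has 30 days; it has five Sundays when Sunday falls among the first (month-length − 28) days — i.e. when November 1 is one of Sunday/Saturday.
November 1 by year: 1902:Sat✓ 1903:Sun✓ 1904:Tue 1905:Wed 1906:Thu 1907:Fri 1908:Sun✓ 1909:Mon 1910:Tue 1911:Wed 1912:Fri 1913:Sat✓ 1914:Sun✓ 1915:Mon 1916:Wed 1917:Thu 1918:Fri 1919:Sat✓ 1920:Mon 1921:Tue 1922:Wed 1923:Thu 1924:Sat✓ 1925:Sun✓
Years with five Sundays: 1902, 1903, 1908, 1913, 1914, 1919, 1924, 1925 → 8.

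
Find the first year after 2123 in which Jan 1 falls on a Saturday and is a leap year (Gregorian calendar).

2124

Jan 1 advances by 2 weekdays after a leap year and by 1 after a common year.
2123: Jan 1 is Friday.
2124: Saturday (leap)
2124 begins on a Saturday and is a leap year.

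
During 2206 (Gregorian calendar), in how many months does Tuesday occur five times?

4

A month of length L has five Tuesdays iff its first Tuesday is on day ≤ L−28 (so day 1–3 in a 31-day month, 1–2 in a 30-day month, day 1 in a leap February).
Checking each month of 2206: Jan starts Wed (31d); Feb starts Sat (28d); Mar starts Sat (31d); Apr starts Tue (30d) ✓; May starts Thu (31d); Jun starts Sun (30d); Jul starts Tue (31d) ✓; Aug starts Fri (31d); Sep starts Mon (30d) ✓; Oct starts Wed (31d); Nov starts Sat (30d); Dec starts Mon (31d) ✓.
Five-Tuesday months: April, July, September, December → 4.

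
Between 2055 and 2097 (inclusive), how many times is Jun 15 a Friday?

Track Jun 15's weekday year by year (advancing +1, or +2 across a Feb 29):
  2055: Tue  2056: Thu (+2)  2057: Fri (+1) ✓  2058: Sat (+1)  2059: Sun (+1)
  2060: Tue (+2)  2061: Wed (+1)  2062: Thu (+1)  2063: Fri (+1) ✓  2064: Sun (+2)
  2065: Mon (+1)  2066: Tue (+1)  2067: Wed (+1)  2068: Fri (+2) ✓  … (15 more years) …
  2084: Thu (+2)  2085: Fri (+1) ✓  2086: Sat (+1)  2087: Sun (+1)  2088: Tue (+2)
  2089: Wed (+1)  2090: Thu (+1)  2091: Fri (+1) ✓  2092: Sun (+2)  2093: Mon (+1)
  2094: Tue (+1)  2095: Wed (+1)  2096: Fri (+2) ✓  2097: Sat (+1)
Friday years: 2057, 2063, 2068, 2074, 2085, 2091, 2096 — 7 in total.

7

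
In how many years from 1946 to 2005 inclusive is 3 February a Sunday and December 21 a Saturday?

Check each year's weekday for 3 February and December 21:
  1946: Sun/Sat ✓  1947: Mon/Sun  1948: Tue/Tue  1949: Thu/Wed  1950: Fri/Thu  1951: Sat/Fri  1952: Sun/Sun  1953: Tue/Mon  1954: Wed/Tue  1955: Thu/Wed  1956: Fri/Fri  1957: Sun/Sat ✓  1958: Mon/Sun  1959: Tue/Mon  …(32 more)…  1992: Mon/Mon  1993: Wed/Tue  1994: Thu/Wed  1995: Fri/Thu  1996: Sat/Sat  1997: Mon/Sun  1998: Tue/Mon  1999: Wed/Tue  2000: Thu/Thu  2001: Sat/Fri  2002: Sun/Sat ✓  2003: Mon/Sun  2004: Tue/Tue  2005: Thu/Wed
Both conditions hold in: 1946, 1957, 1963, 1974, 1985, 1991, 2002 — 7.

7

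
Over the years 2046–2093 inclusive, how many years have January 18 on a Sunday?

Track January 18's weekday year by year (advancing +1, or +2 across a Feb 29):
  2046: Thu  2047: Fri (+1)  2048: Sat (+1)  2049: Mon (+2)  2050: Tue (+1)
  2051: Wed (+1)  2052: Thu (+1)  2053: Sat (+2)  2054: Sun (+1) ✓  2055: Mon (+1)
  2056: Tue (+1)  2057: Thu (+2)  2058: Fri (+1)  2059: Sat (+1)  … (20 more years) …
  2080: Thu (+1)  2081: Sat (+2)  2082: Sun (+1) ✓  2083: Mon (+1)  2084: Tue (+1)
  2085: Thu (+2)  2086: Fri (+1)  2087: Sat (+1)  2088: Sun (+1) ✓  2089: Tue (+2)
  2090: Wed (+1)  2091: Thu (+1)  2092: Fri (+1)  2093: Sun (+2) ✓
Sunday years: 2054, 2060, 2065, 2071, 2082, 2088, 2093 — 7 in total.

7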